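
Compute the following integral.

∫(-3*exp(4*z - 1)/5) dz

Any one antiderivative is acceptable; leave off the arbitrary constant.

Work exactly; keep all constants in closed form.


Answer: -3*exp(4*z - 1)/20.


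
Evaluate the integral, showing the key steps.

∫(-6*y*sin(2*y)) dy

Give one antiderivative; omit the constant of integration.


Step 1. Integrate ∫(-6*y*sin(2*y)) dy by parts with u = y, dv = (-6*sin(2*y)) dy, so v = 3*cos(2*y): now 3*y*cos(2*y) + ∫(-3*cos(2*y)) dy.
Step 2. Evaluate the standard form: now 3*y*cos(2*y) - 3*sin(2*y)/2.
Answer: 3*y*cos(2*y) - 3*sin(2*y)/2.


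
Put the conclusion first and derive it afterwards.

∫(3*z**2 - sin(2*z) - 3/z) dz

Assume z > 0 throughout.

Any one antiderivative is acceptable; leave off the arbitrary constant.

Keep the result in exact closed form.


The answer is z**3 - 3*log(z) + cos(2*z)/2.
Step 1. Rewrite: now ∫(-3/z) dz + ∫(3*z**2) dz + ∫(-sin(2*z)) dz.
Step 2. Evaluate the standard form: now cos(2*z)/2 + ∫(-3/z) dz + ∫(3*z**2) dz.
Step 3. Evaluate the standard form [assuming z > 0]: now -3*log(z) + cos(2*z)/2 + ∫(3*z**2) dz.
Step 4. Evaluate the standard form: now z**3 - 3*log(z) + cos(2*z)/2.
Answer: z**3 - 3*log(z) + cos(2*z)/2.


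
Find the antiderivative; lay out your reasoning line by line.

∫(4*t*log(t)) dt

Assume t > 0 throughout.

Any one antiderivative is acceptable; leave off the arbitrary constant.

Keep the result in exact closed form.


Step 1. Integrate ∫(4*t*log(t)) dt by parts with u = log(t), dv = (4*t) dt, so v = 2*t**2 [assuming t > 0]: now 2*t**2*log(t) + ∫(-2*t) dt.
Step 2. Evaluate the standard form: now 2*t**2*log(t) - t**2.
Answer: 2*t**2*log(t) - t**2.


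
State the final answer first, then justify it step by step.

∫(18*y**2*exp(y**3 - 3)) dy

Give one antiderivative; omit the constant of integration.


The answer is 6*exp(y**3 - 3).
Step 1. Substitute u = y**3 - 3, turning ∫(18*y**2*exp(y**3 - 3)) dy into ∫(6*exp(u)) du: now ∫(6*exp(u)) du.
Step 2. Evaluate the standard form: now 6*exp(u).
Step 3. Substitute back u = y**3 - 3: now 6*exp(y**3 - 3).
Answer: 6*exp(y**3 - 3).


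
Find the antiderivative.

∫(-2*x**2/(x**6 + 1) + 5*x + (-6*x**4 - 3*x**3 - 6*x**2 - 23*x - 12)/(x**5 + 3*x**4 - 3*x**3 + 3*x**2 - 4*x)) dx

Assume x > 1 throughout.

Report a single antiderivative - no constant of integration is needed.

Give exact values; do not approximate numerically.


Answer: 5*x**2/2 + 3*log(x) - 5*log(x - 1) - 4*log(x + 4) + 4*atan(x) - 2*atan(x**3)/3.


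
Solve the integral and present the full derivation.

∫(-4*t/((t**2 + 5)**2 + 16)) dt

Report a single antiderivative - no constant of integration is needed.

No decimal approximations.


Step 1. Substitute u = t**2 + 5, turning ∫(-4*t/((t**2 + 5)**2 + 16)) dt into ∫(-2/(u**2 + 16)) du: now ∫(-2/(u**2 + 16)) du.
Step 2. Evaluate the standard form: now -atan(u/4)/2.
Step 3. Substitute back u = t**2 + 5: now -atan(t**2/4 + 5/4)/2.
Answer: -atan(t**2/4 + 5/4)/2.


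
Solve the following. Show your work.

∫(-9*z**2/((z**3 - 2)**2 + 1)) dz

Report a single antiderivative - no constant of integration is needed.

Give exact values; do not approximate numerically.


Step 1. Substitute u = z**3 - 2, turning ∫(-9*z**2/((z**3 - 2)**2 + 1)) dz into ∫(-3/(u**2 + 1)) du: now ∫(-3/(u**2 + 1)) du.
Step 2. Evaluate the standard form: now -3*atan(u).
Step 3. Substitute back u = z**3 - 2: now -3*atan(z**3 - 2).
Answer: -3*atan(z**3 - 2).


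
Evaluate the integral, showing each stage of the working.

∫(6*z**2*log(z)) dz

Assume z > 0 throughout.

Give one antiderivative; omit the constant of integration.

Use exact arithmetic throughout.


Step 1. Integrate ∫(6*z**2*log(z)) dz by parts with u = log(z), dv = (6*z**2) dz, so v = 2*z**3 [assuming z > 0]: now 2*z**3*log(z) + ∫(-2*z**2) dz.
Step 2. Evaluate the standard form: now 2*z**3*log(z) - 2*z**3/3.
Answer: 2*z**3*log(z) - 2*z**3/3.


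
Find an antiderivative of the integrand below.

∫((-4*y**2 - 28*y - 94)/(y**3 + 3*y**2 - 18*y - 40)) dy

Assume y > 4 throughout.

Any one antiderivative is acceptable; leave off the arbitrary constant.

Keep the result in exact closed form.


Answer: -5*log(y - 4) + 3*log(y + 2) - 2*log(y + 5).


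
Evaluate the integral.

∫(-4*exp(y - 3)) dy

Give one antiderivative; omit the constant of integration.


Answer: -4*exp(y - 3).


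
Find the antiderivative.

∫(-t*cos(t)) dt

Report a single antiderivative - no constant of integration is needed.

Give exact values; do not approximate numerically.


Answer: -t*sin(t) - cos(t).


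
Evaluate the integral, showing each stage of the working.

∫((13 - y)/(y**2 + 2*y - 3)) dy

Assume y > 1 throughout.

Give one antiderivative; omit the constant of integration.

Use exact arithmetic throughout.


Step 1. Decompose ∫((13 - y)/(y**2 + 2*y - 3)) dy by partial fractions, (13 - y)/(y**2 + 2*y - 3) = -4/(y + 3) + 3/(y - 1): now ∫(3/(y - 1)) dy + ∫(-4/(y + 3)) dy.
Step 2. Evaluate the standard form [assuming y > -3]: now -4*log(y + 3) + ∫(3/(y - 1)) dy.
Step 3. Evaluate the standard form [assuming y > 1]: now 3*log(y - 1) - 4*log(y + 3).
Answer: 3*log(y - 1) - 4*log(y + 3).


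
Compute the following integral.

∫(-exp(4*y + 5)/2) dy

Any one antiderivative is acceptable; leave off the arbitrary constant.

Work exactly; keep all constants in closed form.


Answer: -exp(4*y + 5)/8.


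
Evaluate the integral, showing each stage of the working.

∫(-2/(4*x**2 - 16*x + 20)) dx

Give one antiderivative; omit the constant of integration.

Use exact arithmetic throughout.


Step 1. Substitute u = 2*x - 4, turning ∫(-2/(4*x**2 - 16*x + 20)) dx into ∫(-1/(u**2 + 4)) du: now ∫(-1/(u**2 + 4)) du.
Step 2. Evaluate the standard form: now -atan(u/2)/2.
Step 3. Substitute back u = 2*x - 4: now -atan(x - 2)/2.
Answer: -atan(x - 2)/2.


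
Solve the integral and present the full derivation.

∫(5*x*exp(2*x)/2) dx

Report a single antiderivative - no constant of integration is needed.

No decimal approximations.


Step 1. Integrate ∫(5*x*exp(2*x)/2) dx by parts with u = x, dv = (5*exp(2*x)/2) dx, so v = 5*exp(2*x)/4: now 5*x*exp(2*x)/4 + ∫(-5*exp(2*x)/4) dx.
Step 2. Evaluate the standard form: now 5*x*exp(2*x)/4 - 5*exp(2*x)/8.
Answer: 5*x*exp(2*x)/4 - 5*exp(2*x)/8.


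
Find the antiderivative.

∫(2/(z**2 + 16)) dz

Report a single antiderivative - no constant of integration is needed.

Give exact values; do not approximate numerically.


Answer: atan(z/4)/2.


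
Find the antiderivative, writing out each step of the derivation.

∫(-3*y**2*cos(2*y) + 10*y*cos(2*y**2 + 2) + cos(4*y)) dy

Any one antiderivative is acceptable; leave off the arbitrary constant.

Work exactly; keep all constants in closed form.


Step 1. Rewrite: now ∫(10*y*cos(2*y**2 + 2)) dy + ∫(-3*y**2*cos(2*y)) dy + ∫(cos(4*y)) dy.
Step 2. Integrate ∫(-3*y**2*cos(2*y)) dy by parts with u = y**2, dv = (-3*cos(2*y)) dy, so v = -3*sin(2*y)/2: now -3*y**2*sin(2*y)/2 + ∫(3*y*sin(2*y)) dy + ∫(10*y*cos(2*y**2 + 2)) dy + ∫(cos(4*y)) dy.
Step 3. Integrate ∫(3*y*sin(2*y)) dy by parts with u = y, dv = (3*sin(2*y)) dy, so v = -3*cos(2*y)/2: now -3*y**2*sin(2*y)/2 - 3*y*cos(2*y)/2 + ∫(10*y*cos(2*y**2 + 2)) dy + ∫(3*cos(2*y)/2) dy + ∫(cos(4*y)) dy.
Step 4. Evaluate the standard form: now -3*y**2*sin(2*y)/2 - 3*y*cos(2*y)/2 + 3*sin(2*y)/4 + ∫(10*y*cos(2*y**2 + 2)) dy + ∫(cos(4*y)) dy.
Step 5. Evaluate the standard form: now -3*y**2*sin(2*y)/2 - 3*y*cos(2*y)/2 + 3*sin(2*y)/4 + sin(4*y)/4 + ∫(10*y*cos(2*y**2 + 2)) dy.
Step 6. Substitute u = y**2 + 1, turning ∫(10*y*cos(2*y**2 + 2)) dy into ∫(5*cos(2*u)) du: now -3*y**2*sin(2*y)/2 - 3*y*cos(2*y)/2 + 3*sin(2*y)/4 + sin(4*y)/4 + ∫(5*cos(2*u)) du.
Step 7. Evaluate the standard form: now -3*y**2*sin(2*y)/2 - 3*y*cos(2*y)/2 + 5*sin(2*u)/2 + 3*sin(2*y)/4 + sin(4*y)/4.
Step 8. Substitute back u = y**2 + 1: now -3*y**2*sin(2*y)/2 - 3*y*cos(2*y)/2 + 3*sin(2*y)/4 + sin(4*y)/4 + 5*sin(2*y**2 + 2)/2.
Answer: -3*y**2*sin(2*y)/2 - 3*y*cos(2*y)/2 + 3*sin(2*y)/4 + sin(4*y)/4 + 5*sin(2*y**2 + 2)/2.


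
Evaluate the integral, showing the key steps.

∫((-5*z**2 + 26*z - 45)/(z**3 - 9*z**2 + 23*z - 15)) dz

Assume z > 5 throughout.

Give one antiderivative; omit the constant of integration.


Step 1. Decompose ∫((-5*z**2 + 26*z - 45)/(z**3 - 9*z**2 + 23*z - 15)) dz by partial fractions, (-5*z**2 + 26*z - 45)/(z**3 - 9*z**2 + 23*z - 15) = -3/(z - 1) + 3/(z - 3) - 5/(z - 5): now ∫(-5/(z - 5)) dz + ∫(3/(z - 3)) dz + ∫(-3/(z - 1)) dz.
Step 2. Evaluate the standard form [assuming z > 5]: now -5*log(z - 5) + ∫(3/(z - 3)) dz + ∫(-3/(z - 1)) dz.
Step 3. Evaluate the standard form [assuming z > 3]: now -5*log(z - 5) + 3*log(z - 3) + ∫(-3/(z - 1)) dz.
Step 4. Evaluate the standard form [assuming z > 1]: now -5*log(z - 5) + 3*log(z - 3) - 3*log(z - 1).
Answer: -5*log(z - 5) + 3*log(z - 3) - 3*log(z - 1).


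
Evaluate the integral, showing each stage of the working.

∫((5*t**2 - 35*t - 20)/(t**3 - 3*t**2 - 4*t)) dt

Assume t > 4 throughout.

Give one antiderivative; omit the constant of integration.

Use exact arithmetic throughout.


Step 1. Decompose ∫((5*t**2 - 35*t - 20)/(t**3 - 3*t**2 - 4*t)) dt by partial fractions, (5*t**2 - 35*t - 20)/(t**3 - 3*t**2 - 4*t) = 4/(t + 1) - 4/(t - 4) + 5/t: now ∫(5/t) dt + ∫(-4/(t - 4)) dt + ∫(4/(t + 1)) dt.
Step 2. Evaluate the standard form [assuming t > 0]: now 5*log(t) + ∫(-4/(t - 4)) dt + ∫(4/(t + 1)) dt.
Step 3. Evaluate the standard form [assuming t > 4]: now 5*log(t) - 4*log(t - 4) + ∫(4/(t + 1)) dt.
Step 4. Evaluate the standard form [assuming t > -1]: now 5*log(t) - 4*log(t - 4) + 4*log(t + 1).
Answer: 5*log(t) - 4*log(t - 4) + 4*log(t + 1).


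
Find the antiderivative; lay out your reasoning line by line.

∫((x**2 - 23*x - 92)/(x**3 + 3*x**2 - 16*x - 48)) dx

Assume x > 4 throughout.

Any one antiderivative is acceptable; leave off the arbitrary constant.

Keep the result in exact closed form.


Step 1. Decompose ∫((x**2 - 23*x - 92)/(x**3 + 3*x**2 - 16*x - 48)) dx by partial fractions, (x**2 - 23*x - 92)/(x**3 + 3*x**2 - 16*x - 48) = 2/(x + 4) + 2/(x + 3) - 3/(x - 4): now ∫(-3/(x - 4)) dx + ∫(2/(x + 3)) dx + ∫(2/(x + 4)) dx.
Step 2. Evaluate the standard form [assuming x > 4]: now -3*log(x - 4) + ∫(2/(x + 3)) dx + ∫(2/(x + 4)) dx.
Step 3. Evaluate the standard form [assuming x > -4]: now -3*log(x - 4) + 2*log(x + 4) + ∫(2/(x + 3)) dx.
Step 4. Evaluate the standard form [assuming x > -3]: now -3*log(x - 4) + 2*log(x + 3) + 2*log(x + 4).
Answer: -3*log(x - 4) + 2*log(x + 3) + 2*log(x + 4).


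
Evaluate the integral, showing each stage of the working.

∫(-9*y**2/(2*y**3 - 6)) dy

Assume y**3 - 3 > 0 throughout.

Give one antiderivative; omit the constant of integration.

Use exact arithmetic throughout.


Step 1. Substitute u = y**3 - 3, turning ∫(-9*y**2/(2*y**3 - 6)) dy into ∫(-3/(2*u)) du: now ∫(-3/(2*u)) du.
Step 2. Evaluate the standard form [assuming u > 0]: now -3*log(u)/2.
Step 3. Substitute back u = y**3 - 3: now -3*log(y**3 - 3)/2.
Answer: -3*log(y**3 - 3)/2.


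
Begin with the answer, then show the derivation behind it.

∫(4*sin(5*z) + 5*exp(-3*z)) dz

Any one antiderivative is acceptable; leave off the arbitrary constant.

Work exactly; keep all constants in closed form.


The answer is -4*cos(5*z)/5 - 5*exp(-3*z)/3.
Step 1. Rewrite: now ∫(5*exp(-3*z)) dz + ∫(4*sin(5*z)) dz.
Step 2. Evaluate the standard form: now -4*cos(5*z)/5 + ∫(5*exp(-3*z)) dz.
Step 3. Evaluate the standard form: now -4*cos(5*z)/5 - 5*exp(-3*z)/3.
Answer: -4*cos(5*z)/5 - 5*exp(-3*z)/3.


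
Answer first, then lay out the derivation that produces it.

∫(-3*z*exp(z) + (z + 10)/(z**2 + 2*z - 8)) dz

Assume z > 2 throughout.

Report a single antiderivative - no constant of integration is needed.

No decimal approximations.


The answer is -3*z*exp(z) + 3*exp(z) + 2*log(z - 2) - log(z + 4).
Step 1. Rewrite: now ∫(-3*z*exp(z)) dz + ∫((z + 10)/(z**2 + 2*z - 8)) dz.
Step 2. Decompose ∫((z + 10)/(z**2 + 2*z - 8)) dz by partial fractions, (z + 10)/(z**2 + 2*z - 8) = -1/(z + 4) + 2/(z - 2): now ∫(-3*z*exp(z)) dz + ∫(2/(z - 2)) dz + ∫(-1/(z + 4)) dz.
Step 3. Evaluate the standard form [assuming z > 2]: now 2*log(z - 2) + ∫(-3*z*exp(z)) dz + ∫(-1/(z + 4)) dz.
Step 4. Evaluate the standard form [assuming z > -4]: now 2*log(z - 2) - log(z + 4) + ∫(-3*z*exp(z)) dz.
Step 5. Integrate ∫(-3*z*exp(z)) dz by parts with u = z, dv = (-3*exp(z)) dz, so v = -3*exp(z): now -3*z*exp(z) + 2*log(z - 2) - log(z + 4) + ∫(3*exp(z)) dz.
Step 6. Evaluate the standard form: now -3*z*exp(z) + 3*exp(z) + 2*log(z - 2) - log(z + 4).
Answer: -3*z*exp(z) + 3*exp(z) + 2*log(z - 2) - log(z + 4).


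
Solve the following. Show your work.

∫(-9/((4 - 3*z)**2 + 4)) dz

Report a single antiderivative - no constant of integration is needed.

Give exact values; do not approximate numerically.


Step 1. Substitute u = 4 - 3*z, turning ∫(-9/((4 - 3*z)**2 + 4)) dz into ∫(3/(u**2 + 4)) du: now ∫(3/(u**2 + 4)) du.
Step 2. Evaluate the standard form: now 3*atan(u/2)/2.
Step 3. Substitute back u = 4 - 3*z: now -3*atan(3*z/2 - 2)/2.
Answer: -3*atan(3*z/2 - 2)/2.


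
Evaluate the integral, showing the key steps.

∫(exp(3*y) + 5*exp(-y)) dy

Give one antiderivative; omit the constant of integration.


Step 1. Rewrite: now ∫(5*exp(-y)) dy + ∫(exp(3*y)) dy.
Step 2. Evaluate the standard form: now exp(3*y)/3 + ∫(5*exp(-y)) dy.
Step 3. Evaluate the standard form: now exp(3*y)/3 - 5*exp(-y).
Answer: exp(3*y)/3 - 5*exp(-y).


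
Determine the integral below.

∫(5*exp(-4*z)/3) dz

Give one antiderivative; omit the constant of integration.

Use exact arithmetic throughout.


Answer: -5*exp(-4*z)/12.


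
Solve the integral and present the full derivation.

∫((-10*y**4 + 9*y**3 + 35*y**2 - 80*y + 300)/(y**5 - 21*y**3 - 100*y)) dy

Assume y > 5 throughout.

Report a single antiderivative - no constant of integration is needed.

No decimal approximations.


Step 1. Decompose ∫((-10*y**4 + 9*y**3 + 35*y**2 - 80*y + 300)/(y**5 - 21*y**3 - 100*y)) dy by partial fractions, (-10*y**4 + 9*y**3 + 35*y**2 - 80*y + 300)/(y**5 - 21*y**3 - 100*y) = 4/(y**2 + 4) - 4/(y + 5) - 3/(y - 5) - 3/y: now ∫(-3/y) dy + ∫(-3/(y - 5)) dy + ∫(-4/(y + 5)) dy + ∫(4/(y**2 + 4)) dy.
Step 2. Evaluate the standard form [assuming y > -5]: now -4*log(y + 5) + ∫(-3/y) dy + ∫(-3/(y - 5)) dy + ∫(4/(y**2 + 4)) dy.
Step 3. Evaluate the standard form [assuming y > 5]: now -3*log(y - 5) - 4*log(y + 5) + ∫(-3/y) dy + ∫(4/(y**2 + 4)) dy.
Step 4. Evaluate the standard form [assuming y > 0]: now -3*log(y) - 3*log(y - 5) - 4*log(y + 5) + ∫(4/(y**2 + 4)) dy.
Step 5. Evaluate the standard form: now -3*log(y) - 3*log(y - 5) - 4*log(y + 5) + 2*atan(y/2).
Answer: -3*log(y) - 3*log(y - 5) - 4*log(y + 5) + 2*atan(y/2).


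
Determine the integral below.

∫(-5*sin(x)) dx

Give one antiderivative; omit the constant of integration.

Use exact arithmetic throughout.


Answer: 5*cos(x).


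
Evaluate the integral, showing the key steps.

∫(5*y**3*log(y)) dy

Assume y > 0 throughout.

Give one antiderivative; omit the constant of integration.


Step 1. Integrate ∫(5*y**3*log(y)) dy by parts with u = log(y), dv = (5*y**3) dy, so v = 5*y**4/4 [assuming y > 0]: now 5*y**4*log(y)/4 + ∫(-5*y**3/4) dy.
Step 2. Evaluate the standard form: now 5*y**4*log(y)/4 - 5*y**4/16.
Answer: 5*y**4*log(y)/4 - 5*y**4/16.


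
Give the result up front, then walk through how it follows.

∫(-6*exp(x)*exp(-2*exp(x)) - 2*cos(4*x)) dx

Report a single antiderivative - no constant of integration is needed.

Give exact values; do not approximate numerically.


The answer is -sin(4*x)/2 + 3*exp(-2*exp(x)).
Step 1. Rewrite: now ∫(-6*exp(x)*exp(-2*exp(x))) dx + ∫(-2*cos(4*x)) dx.
Step 2. Substitute u = exp(x), turning ∫(-6*exp(x)*exp(-2*exp(x))) dx into ∫(-6*exp(-2*u)) du: now ∫(-6*exp(-2*u)) du + ∫(-2*cos(4*x)) dx.
Step 3. Evaluate the standard form: now ∫(-2*cos(4*x)) dx + 3*exp(-2*u).
Step 4. Substitute back u = exp(x): now ∫(-2*cos(4*x)) dx + 3*exp(-2*exp(x)).
Step 5. Evaluate the standard form: now -sin(4*x)/2 + 3*exp(-2*exp(x)).
Answer: -sin(4*x)/2 + 3*exp(-2*exp(x)).


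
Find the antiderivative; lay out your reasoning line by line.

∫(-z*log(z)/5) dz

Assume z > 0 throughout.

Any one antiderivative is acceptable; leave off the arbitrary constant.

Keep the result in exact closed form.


Step 1. Integrate ∫(-z*log(z)/5) dz by parts with u = log(z), dv = (-z/5) dz, so v = -z**2/10 [assuming z > 0]: now -z**2*log(z)/10 + ∫(z/10) dz.
Step 2. Evaluate the standard form: now -z**2*log(z)/10 + z**2/20.
Answer: -z**2*log(z)/10 + z**2/20.


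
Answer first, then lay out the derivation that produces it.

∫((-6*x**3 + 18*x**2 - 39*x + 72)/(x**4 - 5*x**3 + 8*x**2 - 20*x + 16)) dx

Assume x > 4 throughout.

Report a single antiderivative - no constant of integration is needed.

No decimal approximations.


The answer is -3*log(x - 4) - 3*log(x - 1) + 3*atan(x/2)/2.
Step 1. Decompose ∫((-6*x**3 + 18*x**2 - 39*x + 72)/(x**4 - 5*x**3 + 8*x**2 - 20*x + 16)) dx by partial fractions, (-6*x**3 + 18*x**2 - 39*x + 72)/(x**4 - 5*x**3 + 8*x**2 - 20*x + 16) = 3/(x**2 + 4) - 3/(x - 1) - 3/(x - 4): now ∫(-3/(x - 4)) dx + ∫(-3/(x - 1)) dx + ∫(3/(x**2 + 4)) dx.
Step 2. Evaluate the standard form [assuming x > 1]: now -3*log(x - 1) + ∫(-3/(x - 4)) dx + ∫(3/(x**2 + 4)) dx.
Step 3. Evaluate the standard form [assuming x > 4]: now -3*log(x - 4) - 3*log(x - 1) + ∫(3/(x**2 + 4)) dx.
Step 4. Evaluate the standard form: now -3*log(x - 4) - 3*log(x - 1) + 3*atan(x/2)/2.
Answer: -3*log(x - 4) - 3*log(x - 1) + 3*atan(x/2)/2.


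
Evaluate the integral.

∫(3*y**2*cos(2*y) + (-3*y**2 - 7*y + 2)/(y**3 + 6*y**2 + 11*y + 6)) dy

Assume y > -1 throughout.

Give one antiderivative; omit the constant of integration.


Answer: 3*y**2*sin(2*y)/2 + 3*y*cos(2*y)/2 + 3*log(y + 1) - 4*log(y + 2) - 2*log(y + 3) - 3*sin(2*y)/4.


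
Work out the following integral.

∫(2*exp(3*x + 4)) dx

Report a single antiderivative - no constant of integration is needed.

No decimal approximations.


Answer: 2*exp(3*x + 4)/3.


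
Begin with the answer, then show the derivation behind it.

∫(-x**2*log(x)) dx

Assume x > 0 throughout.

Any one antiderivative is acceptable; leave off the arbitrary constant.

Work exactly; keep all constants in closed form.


The answer is -x**3*log(x)/3 + x**3/9.
Step 1. Integrate ∫(-x**2*log(x)) dx by parts with u = log(x), dv = (-x**2) dx, so v = -x**3/3 [assuming x > 0]: now -x**3*log(x)/3 + ∫(x**2/3) dx.
Step 2. Evaluate the standard form: now -x**3*log(x)/3 + x**3/9.
Answer: -x**3*log(x)/3 + x**3/9.


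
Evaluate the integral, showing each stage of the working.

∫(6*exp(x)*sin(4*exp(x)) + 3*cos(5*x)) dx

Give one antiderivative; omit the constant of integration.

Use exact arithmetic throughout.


Step 1. Rewrite: now ∫(6*exp(x)*sin(4*exp(x))) dx + ∫(3*cos(5*x)) dx.
Step 2. Evaluate the standard form: now 3*sin(5*x)/5 + ∫(6*exp(x)*sin(4*exp(x))) dx.
Step 3. Substitute u = exp(x), turning ∫(6*exp(x)*sin(4*exp(x))) dx into ∫(6*sin(4*u)) du: now 3*sin(5*x)/5 + ∫(6*sin(4*u)) du.
Step 4. Evaluate the standard form: now 3*sin(5*x)/5 - 3*cos(4*u)/2.
Step 5. Substitute back u = exp(x): now 3*sin(5*x)/5 - 3*cos(4*exp(x))/2.
Answer: 3*sin(5*x)/5 - 3*cos(4*exp(x))/2.


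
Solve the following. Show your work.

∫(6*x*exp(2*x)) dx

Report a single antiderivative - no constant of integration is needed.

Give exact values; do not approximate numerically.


Step 1. Integrate ∫(6*x*exp(2*x)) dx by parts with u = x, dv = (6*exp(2*x)) dx, so v = 3*exp(2*x): now 3*x*exp(2*x) + ∫(-3*exp(2*x)) dx.
Step 2. Evaluate the standard form: now 3*x*exp(2*x) - 3*exp(2*x)/2.
Answer: 3*x*exp(2*x) - 3*exp(2*x)/2.


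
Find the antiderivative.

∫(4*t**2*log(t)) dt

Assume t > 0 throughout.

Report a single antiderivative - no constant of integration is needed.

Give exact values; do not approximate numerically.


Answer: 4*t**3*log(t)/3 - 4*t**3/9.


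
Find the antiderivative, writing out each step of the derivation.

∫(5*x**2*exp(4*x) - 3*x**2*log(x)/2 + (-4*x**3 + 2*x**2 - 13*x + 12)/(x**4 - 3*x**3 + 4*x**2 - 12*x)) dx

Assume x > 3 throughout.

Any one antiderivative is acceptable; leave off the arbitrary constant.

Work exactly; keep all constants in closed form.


Step 1. Rewrite: now ∫(5*x**2*exp(4*x)) dx + ∫(-3*x**2*log(x)/2) dx + ∫((-4*x**3 + 2*x**2 - 13*x + 12)/(x**4 - 3*x**3 + 4*x**2 - 12*x)) dx.
Step 2. Integrate ∫(5*x**2*exp(4*x)) dx by parts with u = x**2, dv = (5*exp(4*x)) dx, so v = 5*exp(4*x)/4: now 5*x**2*exp(4*x)/4 + ∫(-5*x*exp(4*x)/2) dx + ∫(-3*x**2*log(x)/2) dx + ∫((-4*x**3 + 2*x**2 - 13*x + 12)/(x**4 - 3*x**3 + 4*x**2 - 12*x)) dx.
Step 3. Integrate ∫(-5*x*exp(4*x)/2) dx by parts with u = x, dv = (-5*exp(4*x)/2) dx, so v = -5*exp(4*x)/8: now 5*x**2*exp(4*x)/4 - 5*x*exp(4*x)/8 + ∫(-3*x**2*log(x)/2) dx + ∫((-4*x**3 + 2*x**2 - 13*x + 12)/(x**4 - 3*x**3 + 4*x**2 - 12*x)) dx + ∫(5*exp(4*x)/8) dx.
Step 4. Evaluate the standard form: now 5*x**2*exp(4*x)/4 - 5*x*exp(4*x)/8 + 5*exp(4*x)/32 + ∫(-3*x**2*log(x)/2) dx + ∫((-4*x**3 + 2*x**2 - 13*x + 12)/(x**4 - 3*x**3 + 4*x**2 - 12*x)) dx.
Step 5. Integrate ∫(-3*x**2*log(x)/2) dx by parts with u = log(x), dv = (-3*x**2/2) dx, so v = -x**3/2 [assuming x > 0]: now -x**3*log(x)/2 + 5*x**2*exp(4*x)/4 - 5*x*exp(4*x)/8 + 5*exp(4*x)/32 + ∫(x**2/2) dx + ∫((-4*x**3 + 2*x**2 - 13*x + 12)/(x**4 - 3*x**3 + 4*x**2 - 12*x)) dx.
Step 6. Evaluate the standard form: now -x**3*log(x)/2 + x**3/6 + 5*x**2*exp(4*x)/4 - 5*x*exp(4*x)/8 + 5*exp(4*x)/32 + ∫((-4*x**3 + 2*x**2 - 13*x + 12)/(x**4 - 3*x**3 + 4*x**2 - 12*x)) dx.
Step 7. Decompose ∫((-4*x**3 + 2*x**2 - 13*x + 12)/(x**4 - 3*x**3 + 4*x**2 - 12*x)) dx by partial fractions, (-4*x**3 + 2*x**2 - 13*x + 12)/(x**4 - 3*x**3 + 4*x**2 - 12*x) = -1/(x**2 + 4) - 3/(x - 3) - 1/x: now -x**3*log(x)/2 + x**3/6 + 5*x**2*exp(4*x)/4 - 5*x*exp(4*x)/8 + 5*exp(4*x)/32 + ∫(-1/x) dx + ∫(-3/(x - 3)) dx + ∫(-1/(x**2 + 4)) dx.
Step 8. Evaluate the standard form [assuming x > 0]: now -x**3*log(x)/2 + x**3/6 + 5*x**2*exp(4*x)/4 - 5*x*exp(4*x)/8 + 5*exp(4*x)/32 - log(x) + ∫(-3/(x - 3)) dx + ∫(-1/(x**2 + 4)) dx.
Step 9. Evaluate the standard form [assuming x > 3]: now -x**3*log(x)/2 + x**3/6 + 5*x**2*exp(4*x)/4 - 5*x*exp(4*x)/8 + 5*exp(4*x)/32 - log(x) - 3*log(x - 3) + ∫(-1/(x**2 + 4)) dx.
Step 10. Evaluate the standard form: now -x**3*log(x)/2 + x**3/6 + 5*x**2*exp(4*x)/4 - 5*x*exp(4*x)/8 + 5*exp(4*x)/32 - log(x) - 3*log(x - 3) - atan(x/2)/2.
Answer: -x**3*log(x)/2 + x**3/6 + 5*x**2*exp(4*x)/4 - 5*x*exp(4*x)/8 + 5*exp(4*x)/32 - log(x) - 3*log(x - 3) - atan(x/2)/2.


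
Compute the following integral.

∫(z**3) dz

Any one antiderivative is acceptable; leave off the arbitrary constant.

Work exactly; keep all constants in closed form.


Answer: z**4/4.


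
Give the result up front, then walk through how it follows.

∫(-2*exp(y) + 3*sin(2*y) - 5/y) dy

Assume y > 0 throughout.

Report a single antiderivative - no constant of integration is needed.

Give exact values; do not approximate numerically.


The answer is -2*exp(y) - 5*log(y) - 3*cos(2*y)/2.
Step 1. Rewrite: now ∫(-5/y) dy + ∫(-2*exp(y)) dy + ∫(3*sin(2*y)) dy.
Step 2. Evaluate the standard form [assuming y > 0]: now -5*log(y) + ∫(-2*exp(y)) dy + ∫(3*sin(2*y)) dy.
Step 3. Evaluate the standard form: now -2*exp(y) - 5*log(y) + ∫(3*sin(2*y)) dy.
Step 4. Evaluate the standard form: now -2*exp(y) - 5*log(y) - 3*cos(2*y)/2.
Answer: -2*exp(y) - 5*log(y) - 3*cos(2*y)/2.


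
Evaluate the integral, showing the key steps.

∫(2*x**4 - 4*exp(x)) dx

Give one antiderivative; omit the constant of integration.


Step 1. Rewrite: now ∫(2*x**4) dx + ∫(-4*exp(x)) dx.
Step 2. Evaluate the standard form: now -4*exp(x) + ∫(2*x**4) dx.
Step 3. Evaluate the standard form: now 2*x**5/5 - 4*exp(x).
Answer: 2*x**5/5 - 4*exp(x).


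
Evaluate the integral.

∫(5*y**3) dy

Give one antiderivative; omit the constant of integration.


Answer: 5*y**4/4.


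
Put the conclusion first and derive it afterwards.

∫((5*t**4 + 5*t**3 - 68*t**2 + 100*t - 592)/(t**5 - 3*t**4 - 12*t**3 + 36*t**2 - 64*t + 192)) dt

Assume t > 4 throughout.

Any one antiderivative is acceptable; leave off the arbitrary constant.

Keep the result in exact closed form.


The answer is 2*log(t - 4) + 4*log(t - 3) - log(t + 4) - 2*atan(t/2).
Step 1. Decompose ∫((5*t**4 + 5*t**3 - 68*t**2 + 100*t - 592)/(t**5 - 3*t**4 - 12*t**3 + 36*t**2 - 64*t + 192)) dt by partial fractions, (5*t**4 + 5*t**3 - 68*t**2 + 100*t - 592)/(t**5 - 3*t**4 - 12*t**3 + 36*t**2 - 64*t + 192) = -4/(t**2 + 4) - 1/(t + 4) + 4/(t - 3) + 2/(t - 4): now ∫(2/(t - 4)) dt + ∫(4/(t - 3)) dt + ∫(-1/(t + 4)) dt + ∫(-4/(t**2 + 4)) dt.
Step 2. Evaluate the standard form [assuming t > 3]: now 4*log(t - 3) + ∫(2/(t - 4)) dt + ∫(-1/(t + 4)) dt + ∫(-4/(t**2 + 4)) dt.
Step 3. Evaluate the standard form [assuming t > 4]: now 2*log(t - 4) + 4*log(t - 3) + ∫(-1/(t + 4)) dt + ∫(-4/(t**2 + 4)) dt.
Step 4. Evaluate the standard form [assuming t > -4]: now 2*log(t - 4) + 4*log(t - 3) - log(t + 4) + ∫(-4/(t**2 + 4)) dt.
Step 5. Evaluate the standard form: now 2*log(t - 4) + 4*log(t - 3) - log(t + 4) - 2*atan(t/2).
Answer: 2*log(t - 4) + 4*log(t - 3) - log(t + 4) - 2*atan(t/2).


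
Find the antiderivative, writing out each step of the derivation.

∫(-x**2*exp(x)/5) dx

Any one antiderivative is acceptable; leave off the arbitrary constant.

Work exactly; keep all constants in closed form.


Step 1. Integrate ∫(-x**2*exp(x)/5) dx by parts with u = x**2, dv = (-exp(x)/5) dx, so v = -exp(x)/5: now -x**2*exp(x)/5 + ∫(2*x*exp(x)/5) dx.
Step 2. Integrate ∫(2*x*exp(x)/5) dx by parts with u = x, dv = (2*exp(x)/5) dx, so v = 2*exp(x)/5: now -x**2*exp(x)/5 + 2*x*exp(x)/5 + ∫(-2*exp(x)/5) dx.
Step 3. Evaluate the standard form: now -x**2*exp(x)/5 + 2*x*exp(x)/5 - 2*exp(x)/5.
Answer: -x**2*exp(x)/5 + 2*x*exp(x)/5 - 2*exp(x)/5.


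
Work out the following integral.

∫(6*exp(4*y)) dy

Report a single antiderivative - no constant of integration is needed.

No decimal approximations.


Answer: 3*exp(4*y)/2.


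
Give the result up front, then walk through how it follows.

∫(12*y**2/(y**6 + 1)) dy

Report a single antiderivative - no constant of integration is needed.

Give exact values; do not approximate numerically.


The answer is 4*atan(y**3).
Step 1. Substitute u = y**3, turning ∫(12*y**2/(y**6 + 1)) dy into ∫(4/(u**2 + 1)) du: now ∫(4/(u**2 + 1)) du.
Step 2. Evaluate the standard form: now 4*atan(u).
Step 3. Substitute back u = y**3: now 4*atan(y**3).
Answer: 4*atan(y**3).


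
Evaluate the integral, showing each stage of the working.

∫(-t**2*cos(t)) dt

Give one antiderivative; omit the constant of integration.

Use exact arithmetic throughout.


Step 1. Integrate ∫(-t**2*cos(t)) dt by parts with u = t**2, dv = (-cos(t)) dt, so v = -sin(t): now -t**2*sin(t) + ∫(2*t*sin(t)) dt.
Step 2. Integrate ∫(2*t*sin(t)) dt by parts with u = t, dv = (2*sin(t)) dt, so v = -2*cos(t): now -t**2*sin(t) - 2*t*cos(t) + ∫(2*cos(t)) dt.
Step 3. Evaluate the standard form: now -t**2*sin(t) - 2*t*cos(t) + 2*sin(t).
Answer: -t**2*sin(t) - 2*t*cos(t) + 2*sin(t).


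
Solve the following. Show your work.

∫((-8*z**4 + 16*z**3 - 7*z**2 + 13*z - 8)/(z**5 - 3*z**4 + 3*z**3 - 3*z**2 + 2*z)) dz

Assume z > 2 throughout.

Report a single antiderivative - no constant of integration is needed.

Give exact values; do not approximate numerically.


Step 1. Decompose ∫((-8*z**4 + 16*z**3 - 7*z**2 + 13*z - 8)/(z**5 - 3*z**4 + 3*z**3 - 3*z**2 + 2*z)) dz by partial fractions, (-8*z**4 + 16*z**3 - 7*z**2 + 13*z - 8)/(z**5 - 3*z**4 + 3*z**3 - 3*z**2 + 2*z) = -3/(z**2 + 1) - 3/(z - 1) - 1/(z - 2) - 4/z: now ∫(-4/z) dz + ∫(-1/(z - 2)) dz + ∫(-3/(z - 1)) dz + ∫(-3/(z**2 + 1)) dz.
Step 2. Evaluate the standard form [assuming z > 1]: now -3*log(z - 1) + ∫(-4/z) dz + ∫(-1/(z - 2)) dz + ∫(-3/(z**2 + 1)) dz.
Step 3. Evaluate the standard form [assuming z > 0]: now -4*log(z) - 3*log(z - 1) + ∫(-1/(z - 2)) dz + ∫(-3/(z**2 + 1)) dz.
Step 4. Evaluate the standard form [assuming z > 2]: now -4*log(z) - log(z - 2) - 3*log(z - 1) + ∫(-3/(z**2 + 1)) dz.
Step 5. Evaluate the standard form: now -4*log(z) - log(z - 2) - 3*log(z - 1) - 3*atan(z).
Answer: -4*log(z) - log(z - 2) - 3*log(z - 1) - 3*atan(z).


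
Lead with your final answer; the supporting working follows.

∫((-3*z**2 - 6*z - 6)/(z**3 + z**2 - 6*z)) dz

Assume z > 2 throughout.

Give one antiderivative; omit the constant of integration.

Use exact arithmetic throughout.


The answer is log(z) - 3*log(z - 2) - log(z + 3).
Step 1. Decompose ∫((-3*z**2 - 6*z - 6)/(z**3 + z**2 - 6*z)) dz by partial fractions, (-3*z**2 - 6*z - 6)/(z**3 + z**2 - 6*z) = -1/(z + 3) - 3/(z - 2) + 1/z: now ∫(1/z) dz + ∫(-3/(z - 2)) dz + ∫(-1/(z + 3)) dz.
Step 2. Evaluate the standard form [assuming z > -3]: now -log(z + 3) + ∫(1/z) dz + ∫(-3/(z - 2)) dz.
Step 3. Evaluate the standard form [assuming z > 0]: now log(z) - log(z + 3) + ∫(-3/(z - 2)) dz.
Step 4. Evaluate the standard form [assuming z > 2]: now log(z) - 3*log(z - 2) - log(z + 3).
Answer: log(z) - 3*log(z - 2) - log(z + 3).


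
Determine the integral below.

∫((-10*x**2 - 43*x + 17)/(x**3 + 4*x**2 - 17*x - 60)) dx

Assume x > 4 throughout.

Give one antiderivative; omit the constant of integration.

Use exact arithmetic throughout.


Answer: -5*log(x - 4) - 4*log(x + 3) - log(x + 5).


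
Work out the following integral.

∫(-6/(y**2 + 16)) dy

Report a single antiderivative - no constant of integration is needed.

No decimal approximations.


Answer: -3*atan(y/4)/2.


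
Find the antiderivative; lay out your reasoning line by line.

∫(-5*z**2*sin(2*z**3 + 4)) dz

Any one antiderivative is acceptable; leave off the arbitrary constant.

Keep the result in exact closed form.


Step 1. Substitute u = z**3 + 2, turning ∫(-5*z**2*sin(2*z**3 + 4)) dz into ∫(-5*sin(2*u)/3) du: now ∫(-5*sin(2*u)/3) du.
Step 2. Evaluate the standard form: now 5*cos(2*u)/6.
Step 3. Substitute back u = z**3 + 2: now 5*cos(2*z**3 + 4)/6.
Answer: 5*cos(2*z**3 + 4)/6.


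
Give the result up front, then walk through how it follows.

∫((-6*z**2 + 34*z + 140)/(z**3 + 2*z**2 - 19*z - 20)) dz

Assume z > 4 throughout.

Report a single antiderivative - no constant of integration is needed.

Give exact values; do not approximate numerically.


The answer is 4*log(z - 4) - 5*log(z + 1) - 5*log(z + 5).
Step 1. Decompose ∫((-6*z**2 + 34*z + 140)/(z**3 + 2*z**2 - 19*z - 20)) dz by partial fractions, (-6*z**2 + 34*z + 140)/(z**3 + 2*z**2 - 19*z - 20) = -5/(z + 5) - 5/(z + 1) + 4/(z - 4): now ∫(4/(z - 4)) dz + ∫(-5/(z + 1)) dz + ∫(-5/(z + 5)) dz.
Step 2. Evaluate the standard form [assuming z > 4]: now 4*log(z - 4) + ∫(-5/(z + 1)) dz + ∫(-5/(z + 5)) dz.
Step 3. Evaluate the standard form [assuming z > -1]: now 4*log(z - 4) - 5*log(z + 1) + ∫(-5/(z + 5)) dz.
Step 4. Evaluate the standard form [assuming z > -5]: now 4*log(z - 4) - 5*log(z + 1) - 5*log(z + 5).
Answer: 4*log(z - 4) - 5*log(z + 1) - 5*log(z + 5).


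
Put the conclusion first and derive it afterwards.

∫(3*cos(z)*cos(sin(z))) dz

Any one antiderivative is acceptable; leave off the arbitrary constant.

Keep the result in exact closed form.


The answer is 3*sin(sin(z)).
Step 1. Substitute u = sin(z), turning ∫(3*cos(z)*cos(sin(z))) dz into ∫(3*cos(u)) du: now ∫(3*cos(u)) du.
Step 2. Evaluate the standard form: now 3*sin(u).
Step 3. Substitute back u = sin(z): now 3*sin(sin(z)).
Answer: 3*sin(sin(z)).


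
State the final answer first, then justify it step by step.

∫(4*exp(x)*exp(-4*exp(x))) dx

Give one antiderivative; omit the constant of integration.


The answer is -exp(-4*exp(x)).
Step 1. Substitute u = exp(x), turning ∫(4*exp(x)*exp(-4*exp(x))) dx into ∫(4*exp(-4*u)) du: now ∫(4*exp(-4*u)) du.
Step 2. Evaluate the standard form: now -exp(-4*u).
Step 3. Substitute back u = exp(x): now -exp(-4*exp(x)).
Answer: -exp(-4*exp(x)).


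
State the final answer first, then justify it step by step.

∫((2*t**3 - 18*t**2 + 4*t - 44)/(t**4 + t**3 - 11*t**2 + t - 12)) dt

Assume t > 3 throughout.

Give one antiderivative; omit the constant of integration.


The answer is -2*log(t - 3) + 4*log(t + 4) + 2*atan(t).
Step 1. Decompose ∫((2*t**3 - 18*t**2 + 4*t - 44)/(t**4 + t**3 - 11*t**2 + t - 12)) dt by partial fractions, (2*t**3 - 18*t**2 + 4*t - 44)/(t**4 + t**3 - 11*t**2 + t - 12) = 2/(t**2 + 1) + 4/(t + 4) - 2/(t - 3): now ∫(-2/(t - 3)) dt + ∫(4/(t + 4)) dt + ∫(2/(t**2 + 1)) dt.
Step 2. Evaluate the standard form [assuming t > -4]: now 4*log(t + 4) + ∫(-2/(t - 3)) dt + ∫(2/(t**2 + 1)) dt.
Step 3. Evaluate the standard form [assuming t > 3]: now -2*log(t - 3) + 4*log(t + 4) + ∫(2/(t**2 + 1)) dt.
Step 4. Evaluate the standard form: now -2*log(t - 3) + 4*log(t + 4) + 2*atan(t).
Answer: -2*log(t - 3) + 4*log(t + 4) + 2*atan(t).


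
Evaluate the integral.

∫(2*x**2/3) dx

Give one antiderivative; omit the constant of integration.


Answer: 2*x**3/9.


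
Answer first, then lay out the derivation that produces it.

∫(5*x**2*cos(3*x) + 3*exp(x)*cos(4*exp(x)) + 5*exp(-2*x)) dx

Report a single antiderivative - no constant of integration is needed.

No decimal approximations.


The answer is 5*x**2*sin(3*x)/3 + 10*x*cos(3*x)/9 - 10*sin(3*x)/27 + 3*sin(4*exp(x))/4 - 5*exp(-2*x)/2.
Step 1. Rewrite: now ∫(5*x**2*cos(3*x)) dx + ∫(3*exp(x)*cos(4*exp(x))) dx + ∫(5*exp(-2*x)) dx.
Step 2. Evaluate the standard form: now ∫(5*x**2*cos(3*x)) dx + ∫(3*exp(x)*cos(4*exp(x))) dx - 5*exp(-2*x)/2.
Step 3. Substitute u = exp(x), turning ∫(3*exp(x)*cos(4*exp(x))) dx into ∫(3*cos(4*u)) du: now ∫(5*x**2*cos(3*x)) dx + ∫(3*cos(4*u)) du - 5*exp(-2*x)/2.
Step 4. Evaluate the standard form: now 3*sin(4*u)/4 + ∫(5*x**2*cos(3*x)) dx - 5*exp(-2*x)/2.
Step 5. Substitute back u = exp(x): now 3*sin(4*exp(x))/4 + ∫(5*x**2*cos(3*x)) dx - 5*exp(-2*x)/2.
Step 6. Integrate ∫(5*x**2*cos(3*x)) dx by parts with u = x**2, dv = (5*cos(3*x)) dx, so v = 5*sin(3*x)/3: now 5*x**2*sin(3*x)/3 + 3*sin(4*exp(x))/4 + ∫(-10*x*sin(3*x)/3) dx - 5*exp(-2*x)/2.
Step 7. Integrate ∫(-10*x*sin(3*x)/3) dx by parts with u = x, dv = (-10*sin(3*x)/3) dx, so v = 10*cos(3*x)/9: now 5*x**2*sin(3*x)/3 + 10*x*cos(3*x)/9 + 3*sin(4*exp(x))/4 + ∫(-10*cos(3*x)/9) dx - 5*exp(-2*x)/2.
Step 8. Evaluate the standard form: now 5*x**2*sin(3*x)/3 + 10*x*cos(3*x)/9 - 10*sin(3*x)/27 + 3*sin(4*exp(x))/4 - 5*exp(-2*x)/2.
Answer: 5*x**2*sin(3*x)/3 + 10*x*cos(3*x)/9 - 10*sin(3*x)/27 + 3*sin(4*exp(x))/4 - 5*exp(-2*x)/2.


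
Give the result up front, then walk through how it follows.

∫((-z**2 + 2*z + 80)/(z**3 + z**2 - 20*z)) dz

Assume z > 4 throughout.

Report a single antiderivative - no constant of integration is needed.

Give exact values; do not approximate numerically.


The answer is -4*log(z) + 2*log(z - 4) + log(z + 5).
Step 1. Decompose ∫((-z**2 + 2*z + 80)/(z**3 + z**2 - 20*z)) dz by partial fractions, (-z**2 + 2*z + 80)/(z**3 + z**2 - 20*z) = 1/(z + 5) + 2/(z - 4) - 4/z: now ∫(-4/z) dz + ∫(2/(z - 4)) dz + ∫(1/(z + 5)) dz.
Step 2. Evaluate the standard form [assuming z > -5]: now log(z + 5) + ∫(-4/z) dz + ∫(2/(z - 4)) dz.
Step 3. Evaluate the standard form [assuming z > 0]: now -4*log(z) + log(z + 5) + ∫(2/(z - 4)) dz.
Step 4. Evaluate the standard form [assuming z > 4]: now -4*log(z) + 2*log(z - 4) + log(z + 5).
Answer: -4*log(z) + 2*log(z - 4) + log(z + 5).


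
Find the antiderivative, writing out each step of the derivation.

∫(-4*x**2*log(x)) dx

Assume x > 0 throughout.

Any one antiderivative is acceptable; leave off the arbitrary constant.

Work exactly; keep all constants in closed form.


Step 1. Integrate ∫(-4*x**2*log(x)) dx by parts with u = log(x), dv = (-4*x**2) dx, so v = -4*x**3/3 [assuming x > 0]: now -4*x**3*log(x)/3 + ∫(4*x**2/3) dx.
Step 2. Evaluate the standard form: now -4*x**3*log(x)/3 + 4*x**3/9.
Answer: -4*x**3*log(x)/3 + 4*x**3/9.


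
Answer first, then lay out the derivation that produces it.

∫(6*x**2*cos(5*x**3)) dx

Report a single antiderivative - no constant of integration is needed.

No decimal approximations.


The answer is 2*sin(5*x**3)/5.
Step 1. Substitute u = x**3, turning ∫(6*x**2*cos(5*x**3)) dx into ∫(2*cos(5*u)) du: now ∫(2*cos(5*u)) du.
Step 2. Evaluate the standard form: now 2*sin(5*u)/5.
Step 3. Substitute back u = x**3: now 2*sin(5*x**3)/5.
Answer: 2*sin(5*x**3)/5.


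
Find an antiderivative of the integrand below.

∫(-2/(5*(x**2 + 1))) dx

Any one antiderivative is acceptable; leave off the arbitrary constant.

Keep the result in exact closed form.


Answer: -2*atan(x)/5.


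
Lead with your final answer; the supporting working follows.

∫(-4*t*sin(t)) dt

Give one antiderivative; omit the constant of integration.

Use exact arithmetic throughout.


The answer is 4*t*cos(t) - 4*sin(t).
Step 1. Integrate ∫(-4*t*sin(t)) dt by parts with u = t, dv = (-4*sin(t)) dt, so v = 4*cos(t): now 4*t*cos(t) + ∫(-4*cos(t)) dt.
Step 2. Evaluate the standard form: now 4*t*cos(t) - 4*sin(t).
Answer: 4*t*cos(t) - 4*sin(t).


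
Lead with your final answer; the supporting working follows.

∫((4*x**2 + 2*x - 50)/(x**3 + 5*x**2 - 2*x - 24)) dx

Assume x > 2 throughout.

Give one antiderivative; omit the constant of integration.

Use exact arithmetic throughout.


The answer is -log(x - 2) + 4*log(x + 3) + log(x + 4).
Step 1. Decompose ∫((4*x**2 + 2*x - 50)/(x**3 + 5*x**2 - 2*x - 24)) dx by partial fractions, (4*x**2 + 2*x - 50)/(x**3 + 5*x**2 - 2*x - 24) = 1/(x + 4) + 4/(x + 3) - 1/(x - 2): now ∫(-1/(x - 2)) dx + ∫(4/(x + 3)) dx + ∫(1/(x + 4)) dx.
Step 2. Evaluate the standard form [assuming x > -3]: now 4*log(x + 3) + ∫(-1/(x - 2)) dx + ∫(1/(x + 4)) dx.
Step 3. Evaluate the standard form [assuming x > -4]: now 4*log(x + 3) + log(x + 4) + ∫(-1/(x - 2)) dx.
Step 4. Evaluate the standard form [assuming x > 2]: now -log(x - 2) + 4*log(x + 3) + log(x + 4).
Answer: -log(x - 2) + 4*log(x + 3) + log(x + 4).


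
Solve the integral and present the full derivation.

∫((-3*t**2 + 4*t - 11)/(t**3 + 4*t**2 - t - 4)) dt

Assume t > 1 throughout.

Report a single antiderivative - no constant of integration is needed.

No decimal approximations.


Step 1. Decompose ∫((-3*t**2 + 4*t - 11)/(t**3 + 4*t**2 - t - 4)) dt by partial fractions, (-3*t**2 + 4*t - 11)/(t**3 + 4*t**2 - t - 4) = -5/(t + 4) + 3/(t + 1) - 1/(t - 1): now ∫(-1/(t - 1)) dt + ∫(3/(t + 1)) dt + ∫(-5/(t + 4)) dt.
Step 2. Evaluate the standard form [assuming t > -4]: now -5*log(t + 4) + ∫(-1/(t - 1)) dt + ∫(3/(t + 1)) dt.
Step 3. Evaluate the standard form [assuming t > 1]: now -log(t - 1) - 5*log(t + 4) + ∫(3/(t + 1)) dt.
Step 4. Evaluate the standard form [assuming t > -1]: now -log(t - 1) + 3*log(t + 1) - 5*log(t + 4).
Answer: -log(t - 1) + 3*log(t + 1) - 5*log(t + 4).


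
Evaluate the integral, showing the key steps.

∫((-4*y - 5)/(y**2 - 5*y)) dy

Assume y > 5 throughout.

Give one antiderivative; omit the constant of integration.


Step 1. Decompose ∫((-4*y - 5)/(y**2 - 5*y)) dy by partial fractions, (-4*y - 5)/(y**2 - 5*y) = -5/(y - 5) + 1/y: now ∫(1/y) dy + ∫(-5/(y - 5)) dy.
Step 2. Evaluate the standard form [assuming y > 5]: now -5*log(y - 5) + ∫(1/y) dy.
Step 3. Evaluate the standard form [assuming y > 0]: now log(y) - 5*log(y - 5).
Answer: log(y) - 5*log(y - 5).


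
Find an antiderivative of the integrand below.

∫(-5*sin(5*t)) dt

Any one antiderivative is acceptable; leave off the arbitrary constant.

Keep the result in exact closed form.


Answer: cos(5*t).


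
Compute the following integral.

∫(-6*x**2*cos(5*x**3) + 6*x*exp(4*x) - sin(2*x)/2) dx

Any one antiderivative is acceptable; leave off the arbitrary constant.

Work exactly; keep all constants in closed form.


Answer: 3*x*exp(4*x)/2 - 3*exp(4*x)/8 - 2*sin(5*x**3)/5 + cos(2*x)/4.
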